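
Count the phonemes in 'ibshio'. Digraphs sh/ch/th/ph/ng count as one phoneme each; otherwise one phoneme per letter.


Parsing 'ibshio' greedily, digraphs first:
  'i' -> vowel phoneme (phonemes so far: 1)
  'b' -> consonant phoneme (phonemes so far: 2)
  'sh' -> digraph (1 consonant phoneme) (phonemes so far: 3)
  'i' -> vowel phoneme (phonemes so far: 4)
  'o' -> vowel phoneme (phonemes so far: 5)
Total phonemes: 5

5


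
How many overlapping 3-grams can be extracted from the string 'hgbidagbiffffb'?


String 'hgbidagbiffffb' has length L = 14.
Number of overlapping n-grams = L - n + 1
Substituting: 14 - 3 + 1 = 12

12


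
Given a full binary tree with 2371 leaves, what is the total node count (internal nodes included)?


Leaf nodes (terminals): 2371
Internal nodes = n - 1 = 2371 - 1 = 2370
Total = leaves + internal = 2371 + 2370 = 4741

4741


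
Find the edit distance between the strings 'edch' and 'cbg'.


Building DP table for s1='edch' (len 4) and s2='cbg' (len 3):
       c  b  g
    0  1  2  3
  e 1  1  2  3
  d 2  2  2  3
  c 3  2  3  3
  h 4  3  3  4
Edit distance = dp[4][3] = 4

4


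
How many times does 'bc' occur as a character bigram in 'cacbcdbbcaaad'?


Scanning 'cacbcdbbcaaad' for bigram 'bc':
  Position 0: 'ca' -> no
  Position 1: 'ac' -> no
  Position 2: 'cb' -> no
  Position 3: 'bc' -> MATCH
  Position 4: 'cd' -> no
  Position 5: 'db' -> no
  Position 6: 'bb' -> no
  Position 7: 'bc' -> MATCH
  Position 8: 'ca' -> no
  Position 9: 'aa' -> no
  Position 10: 'aa' -> no
  Position 11: 'ad' -> no
Total matches: 2

2


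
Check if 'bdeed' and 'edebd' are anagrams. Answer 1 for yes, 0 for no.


Sort characters of 'bdeed': 'bddee'
Sort characters of 'edebd': 'bddee'
Sorted forms match -> they ARE anagrams
Result: 1

1


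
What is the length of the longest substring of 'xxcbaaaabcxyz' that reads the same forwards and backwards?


Scanning 'xxcbaaaabcxyz' for palindromic substrings.
Substring at positions 1-10: 'xcbaaaabcx'.
Check: reverse('xcbaaaabcx') = 'xcbaaaabcx' -> palindrome confirmed.
Neighbouring characters ('x' / 'y') break symmetry, so it cannot extend further.
No longer palindromic substring exists; longest length = 10

10


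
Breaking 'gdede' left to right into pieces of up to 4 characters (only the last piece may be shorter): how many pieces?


'gdede' has 5 characters.
Chunking with max size 4:
  Chunk 1: 'gded' (positions 0-3)
  Chunk 2: 'e' (positions 4-4)
Total chunks: ceil(5 / 4) = 2

2


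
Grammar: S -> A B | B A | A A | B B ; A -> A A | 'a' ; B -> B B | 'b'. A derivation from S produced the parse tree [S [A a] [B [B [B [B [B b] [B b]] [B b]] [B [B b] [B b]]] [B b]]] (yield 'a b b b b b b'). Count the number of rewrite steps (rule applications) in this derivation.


Every bracketed nonterminal node [X ...] in the tree is produced by exactly one rule application.
Reading the tree off as a leftmost derivation:
  Step 1: S  =>  A B   (applied S -> A B)
  Step 2: A B  =>  a B   (applied A -> a)
  Step 3: a B  =>  a B B   (applied B -> B B)
  Step 4: a B B  =>  a B B B   (applied B -> B B)
  Step 5: a B B B  =>  a B B B B   (applied B -> B B)
  Step 6: a B B B B  =>  a B B B B B   (applied B -> B B)
  Step 7: a B B B B B  =>  a b B B B B   (applied B -> b)
  Step 8: a b B B B B  =>  a b b B B B   (applied B -> b)
  Step 9: a b b B B B  =>  a b b b B B   (applied B -> b)
  Step 10: a b b b B B  =>  a b b b B B B   (applied B -> B B)
  Step 11: a b b b B B B  =>  a b b b b B B   (applied B -> b)
  Step 12: a b b b b B B  =>  a b b b b b B   (applied B -> b)
  Step 13: a b b b b b B  =>  a b b b b b b   (applied B -> b)
Final yield: a b b b b b b
Total rewrite steps: 13

13


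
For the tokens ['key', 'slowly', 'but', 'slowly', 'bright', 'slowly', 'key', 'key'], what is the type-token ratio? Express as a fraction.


Tokens: 8
Unique types: ('bright', 'but', 'key', 'slowly') = 4
TTR = 4/8
Simplify: divide both by 4 -> 1/2
TTR = 1/2

1/2


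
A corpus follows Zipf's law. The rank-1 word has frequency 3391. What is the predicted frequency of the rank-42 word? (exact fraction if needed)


Zipf's law: freq(rank) = f1 / rank
f1 = 3391, rank = 42
freq = 3391 / 42
GCD(3391, 42) = 1
Simplified: 3391/42

3391/42


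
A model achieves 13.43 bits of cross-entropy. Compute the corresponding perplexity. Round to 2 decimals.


Perplexity formula: PP = 2^H
H = 13.43
PP = 2^13.43
Decompose: 2^13.43 = 2^13 * 2^0.43
2^13 = 8192, 2^0.43 ~ 1.3472336
PP ~ 8192 * 1.3472336 = 11036.5376512
Rounded to 2 decimals: 11036.54

11036.54


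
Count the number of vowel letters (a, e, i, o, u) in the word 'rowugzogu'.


Scanning each character of 'rowugzogu':
  Position 1: 'r' -> consonant (running count: 0)
  Position 2: 'o' -> vowel (running count: 1)
  Position 3: 'w' -> consonant (running count: 1)
  Position 4: 'u' -> vowel (running count: 2)
  Position 5: 'g' -> consonant (running count: 2)
  Position 6: 'z' -> consonant (running count: 2)
  Position 7: 'o' -> vowel (running count: 3)
  Position 8: 'g' -> consonant (running count: 3)
  Position 9: 'u' -> vowel (running count: 4)
Total vowels: 4

4


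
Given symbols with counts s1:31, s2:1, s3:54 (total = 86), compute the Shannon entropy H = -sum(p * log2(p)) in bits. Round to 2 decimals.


Computing entropy H = -sum(p_i * log2(p_i)):
  s1: p = 31/86 = 0.3605, -p*log2(p) = 0.5306
  s2: p = 1/86 = 0.0116, -p*log2(p) = 0.0747
  s3: p = 54/86 = 0.6279, -p*log2(p) = 0.4216
H = sum of terms = 1.0269
Rounded to 2 decimals: 1.03

1.03


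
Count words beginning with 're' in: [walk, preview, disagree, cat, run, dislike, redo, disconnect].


Checking each word for prefix 're':
  'walk' -> no (count: 0)
  'preview' -> no (count: 0)
  'disagree' -> no (count: 0)
  'cat' -> no (count: 0)
  'run' -> no (count: 0)
  'dislike' -> no (count: 0)
  'redo' -> YES, starts with 're' (count: 1)
  'disconnect' -> no (count: 1)
Total with prefix 're': 1

1


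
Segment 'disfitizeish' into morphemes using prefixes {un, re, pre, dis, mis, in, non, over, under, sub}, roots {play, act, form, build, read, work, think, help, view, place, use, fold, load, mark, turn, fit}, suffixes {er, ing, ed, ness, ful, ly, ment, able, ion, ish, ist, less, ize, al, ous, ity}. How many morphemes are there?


Segmenting 'disfitizeish' against the inventory:
  'dis' -> prefix (morpheme 1)
  'fit' -> root (morpheme 2)
  'ize' -> suffix (morpheme 3)
  'ish' -> suffix (morpheme 4)
Total morphemes: 4

4


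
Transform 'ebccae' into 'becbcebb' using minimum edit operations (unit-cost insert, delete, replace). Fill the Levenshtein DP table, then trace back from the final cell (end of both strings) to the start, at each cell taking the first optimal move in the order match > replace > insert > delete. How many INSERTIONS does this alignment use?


Edit distance = 5. Backtracking from cell (6, 8) with preference match > replace > insert > delete,
then listing the resulting alignment 'ebccae' -> 'becbcebb' left to right:
  Step 1: insert 'b' [insertion #1]
  Step 2: keep 'e'
  Step 3: insert 'c' [insertion #2]
  Step 4: keep 'b'
  Step 5: keep 'c'
  Step 6: replace c->e
  Step 7: replace a->b
  Step 8: replace e->b
Total insertions: 2

2


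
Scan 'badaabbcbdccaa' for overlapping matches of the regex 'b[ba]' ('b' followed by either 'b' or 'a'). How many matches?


Pattern: b[ba] means 'b' followed by either 'b' or 'a'.
Scanning 'badaabbcbdccaa' position-by-position:
  Pos 0: window 'ba' -> MATCH
  Pos 1: window 'ad' -> no
  Pos 2: window 'da' -> no
  Pos 3: window 'aa' -> no
  Pos 4: window 'ab' -> no
  Pos 5: window 'bb' -> MATCH
  Pos 6: window 'bc' -> no
  Pos 7: window 'cb' -> no
  Pos 8: window 'bd' -> no
  Pos 9: window 'dc' -> no
  Pos 10: window 'cc' -> no
  Pos 11: window 'ca' -> no
  Pos 12: window 'aa' -> no
  Pos 13: window 'a' -> no
Total matches: 2

2


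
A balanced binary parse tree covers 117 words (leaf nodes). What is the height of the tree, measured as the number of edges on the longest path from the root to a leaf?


In a balanced binary tree with n leaves the deepest leaf is ceil(log2(n)) edges below the root.
log2(117) = 6.8704
ceil(6.8704) = 7
height (edges) = 7

7


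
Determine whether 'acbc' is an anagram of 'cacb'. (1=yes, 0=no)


Sort characters of 'acbc': 'abcc'
Sort characters of 'cacb': 'abcc'
Sorted forms match -> they ARE anagrams
Result: 1

1


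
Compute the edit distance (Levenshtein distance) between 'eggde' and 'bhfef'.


Building DP table for s1='eggde' (len 5) and s2='bhfef' (len 5):
       b  h  f  e  f
    0  1  2  3  4  5
  e 1  1  2  3  3  4
  g 2  2  2  3  4  4
  g 3  3  3  3  4  5
  d 4  4  4  4  4  5
  e 5  5  5  5  4  5
Edit distance = dp[5][5] = 5

5


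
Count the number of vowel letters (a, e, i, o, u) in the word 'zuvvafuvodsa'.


Scanning each character of 'zuvvafuvodsa':
  Position 1: 'z' -> consonant (running count: 0)
  Position 2: 'u' -> vowel (running count: 1)
  Position 3: 'v' -> consonant (running count: 1)
  Position 4: 'v' -> consonant (running count: 1)
  Position 5: 'a' -> vowel (running count: 2)
  Position 6: 'f' -> consonant (running count: 2)
  Position 7: 'u' -> vowel (running count: 3)
  Position 8: 'v' -> consonant (running count: 3)
  Position 9: 'o' -> vowel (running count: 4)
  Position 10: 'd' -> consonant (running count: 4)
  Position 11: 's' -> consonant (running count: 4)
  Position 12: 'a' -> vowel (running count: 5)
Total vowels: 5

5


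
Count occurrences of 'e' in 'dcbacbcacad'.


Scanning 'dcbacbcacad' for 'e':
  No matches found.
Total occurrences of 'e': 0

0


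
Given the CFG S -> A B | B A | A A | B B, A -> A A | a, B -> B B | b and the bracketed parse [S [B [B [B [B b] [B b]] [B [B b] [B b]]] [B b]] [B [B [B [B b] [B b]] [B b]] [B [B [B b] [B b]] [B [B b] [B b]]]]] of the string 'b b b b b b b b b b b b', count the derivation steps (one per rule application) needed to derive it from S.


Every bracketed nonterminal node [X ...] in the tree is produced by exactly one rule application.
Reading the tree off as a leftmost derivation:
  Step 1: S  =>  B B   (applied S -> B B)
  Step 2: B B  =>  B B B   (applied B -> B B)
  Step 3: B B B  =>  B B B B   (applied B -> B B)
  Step 4: B B B B  =>  B B B B B   (applied B -> B B)
  Step 5: B B B B B  =>  b B B B B   (applied B -> b)
  Step 6: b B B B B  =>  b b B B B   (applied B -> b)
  Step 7: b b B B B  =>  b b B B B B   (applied B -> B B)
  Step 8: b b B B B B  =>  b b b B B B   (applied B -> b)
  Step 9: b b b B B B  =>  b b b b B B   (applied B -> b)
  Step 10: b b b b B B  =>  b b b b b B   (applied B -> b)
  Step 11: b b b b b B  =>  b b b b b B B   (applied B -> B B)
  Step 12: b b b b b B B  =>  b b b b b B B B   (applied B -> B B)
  Step 13: b b b b b B B B  =>  b b b b b B B B B   (applied B -> B B)
  Step 14: b b b b b B B B B  =>  b b b b b b B B B   (applied B -> b)
  Step 15: b b b b b b B B B  =>  b b b b b b b B B   (applied B -> b)
  Step 16: b b b b b b b B B  =>  b b b b b b b b B   (applied B -> b)
  Step 17: b b b b b b b b B  =>  b b b b b b b b B B   (applied B -> B B)
  Step 18: b b b b b b b b B B  =>  b b b b b b b b B B B   (applied B -> B B)
  Step 19: b b b b b b b b B B B  =>  b b b b b b b b b B B   (applied B -> b)
  Step 20: b b b b b b b b b B B  =>  b b b b b b b b b b B   (applied B -> b)
  Step 21: b b b b b b b b b b B  =>  b b b b b b b b b b B B   (applied B -> B B)
  Step 22: b b b b b b b b b b B B  =>  b b b b b b b b b b b B   (applied B -> b)
  Step 23: b b b b b b b b b b b B  =>  b b b b b b b b b b b b   (applied B -> b)
Final yield: b b b b b b b b b b b b
Total rewrite steps: 23

23


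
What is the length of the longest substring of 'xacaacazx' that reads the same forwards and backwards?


Scanning 'xacaacazx' for palindromic substrings.
Substring at positions 1-6: 'acaaca'.
Check: reverse('acaaca') = 'acaaca' -> palindrome confirmed.
Neighbouring characters ('x' / 'z') break symmetry, so it cannot extend further.
No longer palindromic substring exists; longest length = 6

6


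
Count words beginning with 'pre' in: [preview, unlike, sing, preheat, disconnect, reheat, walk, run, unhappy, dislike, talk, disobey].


Checking each word for prefix 'pre':
  'preview' -> YES, starts with 'pre' (count: 1)
  'unlike' -> no (count: 1)
  'sing' -> no (count: 1)
  'preheat' -> YES, starts with 'pre' (count: 2)
  'disconnect' -> no (count: 2)
  'reheat' -> no (count: 2)
  'walk' -> no (count: 2)
  'run' -> no (count: 2)
  'unhappy' -> no (count: 2)
  'dislike' -> no (count: 2)
  'talk' -> no (count: 2)
  'disobey' -> no (count: 2)
Total with prefix 'pre': 2

2


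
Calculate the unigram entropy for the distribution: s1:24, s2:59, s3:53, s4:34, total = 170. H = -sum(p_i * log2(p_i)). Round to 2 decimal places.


Computing entropy H = -sum(p_i * log2(p_i)):
  s1: p = 24/170 = 0.1412, -p*log2(p) = 0.3987
  s2: p = 59/170 = 0.3471, -p*log2(p) = 0.5299
  s3: p = 53/170 = 0.3118, -p*log2(p) = 0.5242
  s4: p = 34/170 = 0.2000, -p*log2(p) = 0.4644
H = sum of terms = 1.9172
Rounded to 2 decimals: 1.92

1.92


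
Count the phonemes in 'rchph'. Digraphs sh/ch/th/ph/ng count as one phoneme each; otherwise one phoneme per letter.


Parsing 'rchph' greedily, digraphs first:
  'r' -> consonant phoneme (phonemes so far: 1)
  'ch' -> digraph (1 consonant phoneme) (phonemes so far: 2)
  'ph' -> digraph (1 consonant phoneme) (phonemes so far: 3)
Total phonemes: 3

3


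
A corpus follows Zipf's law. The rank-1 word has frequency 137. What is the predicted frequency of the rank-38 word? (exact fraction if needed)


Zipf's law: freq(rank) = f1 / rank
f1 = 137, rank = 38
freq = 137 / 38
GCD(137, 38) = 1
Simplified: 137/38

137/38


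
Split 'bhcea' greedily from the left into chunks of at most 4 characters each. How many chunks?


'bhcea' has 5 characters.
Chunking with max size 4:
  Chunk 1: 'bhce' (positions 0-3)
  Chunk 2: 'a' (positions 4-4)
Total chunks: ceil(5 / 4) = 2

2


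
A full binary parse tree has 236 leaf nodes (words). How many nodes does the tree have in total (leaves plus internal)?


Leaf nodes (terminals): 236
Internal nodes = n - 1 = 236 - 1 = 235
Total = leaves + internal = 236 + 235 = 471

471


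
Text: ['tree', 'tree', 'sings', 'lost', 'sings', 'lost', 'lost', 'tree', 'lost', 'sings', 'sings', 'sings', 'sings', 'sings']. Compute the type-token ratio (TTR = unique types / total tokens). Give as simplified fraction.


Tokens: 14
Unique types: ('lost', 'sings', 'tree') = 3
TTR = 3/14
Already in lowest terms.

3/14


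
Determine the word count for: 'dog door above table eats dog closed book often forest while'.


Counting words by splitting on spaces:
  Word 1: 'dog'
  Word 2: 'door'
  Word 3: 'above'
  Word 4: 'table'
  Word 5: 'eats'
  Word 6: 'dog'
  Word 7: 'closed'
  Word 8: 'book'
  Word 9: 'often'
  Word 10: 'forest'
  Word 11: 'while'
Total words: 11

11


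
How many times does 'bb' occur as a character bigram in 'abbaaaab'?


Scanning 'abbaaaab' for bigram 'bb':
  Position 0: 'ab' -> no
  Position 1: 'bb' -> MATCH
  Position 2: 'ba' -> no
  Position 3: 'aa' -> no
  Position 4: 'aa' -> no
  Position 5: 'aa' -> no
  Position 6: 'ab' -> no
Total matches: 1

1


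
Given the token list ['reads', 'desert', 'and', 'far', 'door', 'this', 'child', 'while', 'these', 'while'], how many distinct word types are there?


Listing all tokens and tracking unique types:
  Token 1: 'reads' -> NEW (unique so far: 1)
  Token 2: 'desert' -> NEW (unique so far: 2)
  Token 3: 'and' -> NEW (unique so far: 3)
  Token 4: 'far' -> NEW (unique so far: 4)
  Token 5: 'door' -> NEW (unique so far: 5)
  Token 6: 'this' -> NEW (unique so far: 6)
  Token 7: 'child' -> NEW (unique so far: 7)
  Token 8: 'while' -> NEW (unique so far: 8)
  Token 9: 'these' -> NEW (unique so far: 9)
  Token 10: 'while' -> duplicate (unique so far: 9)
Unique types: ('and', 'child', 'desert', 'door', 'far', 'reads', 'these', 'this', 'while')
Vocabulary size: 9

9


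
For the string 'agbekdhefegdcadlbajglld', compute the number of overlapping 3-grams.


String 'agbekdhefegdcadlbajglld' has length L = 23.
Number of overlapping n-grams = L - n + 1
Substituting: 23 - 3 + 1 = 21

21


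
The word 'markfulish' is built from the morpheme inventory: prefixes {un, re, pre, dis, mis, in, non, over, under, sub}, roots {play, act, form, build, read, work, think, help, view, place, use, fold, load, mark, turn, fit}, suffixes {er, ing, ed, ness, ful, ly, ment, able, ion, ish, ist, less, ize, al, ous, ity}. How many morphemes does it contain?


Segmenting 'markfulish' against the inventory:
  'mark' -> root (morpheme 1)
  'ful' -> suffix (morpheme 2)
  'ish' -> suffix (morpheme 3)
Total morphemes: 3

3


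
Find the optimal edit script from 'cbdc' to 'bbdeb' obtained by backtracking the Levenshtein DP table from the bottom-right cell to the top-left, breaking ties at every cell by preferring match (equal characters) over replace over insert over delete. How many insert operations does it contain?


Edit distance = 3. Backtracking from cell (4, 5) with preference match > replace > insert > delete,
then listing the resulting alignment 'cbdc' -> 'bbdeb' left to right:
  Step 1: replace c->b
  Step 2: keep 'b'
  Step 3: keep 'd'
  Step 4: insert 'e' [insertion #1]
  Step 5: replace c->b
Total insertions: 1

1


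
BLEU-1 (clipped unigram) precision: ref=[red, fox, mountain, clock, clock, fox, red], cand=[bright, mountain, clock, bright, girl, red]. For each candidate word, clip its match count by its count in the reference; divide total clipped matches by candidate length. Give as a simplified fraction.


Reference word counts: {'clock': 2, 'fox': 2, 'mountain': 1, 'red': 2}
Checking each candidate word (with clipping):
  'bright' -> not in reference -> no match (matches: 0)
  'mountain' -> in reference (ref count 1, used 1/1) -> match (matches: 1)
  'clock' -> in reference (ref count 2, used 1/2) -> match (matches: 2)
  'bright' -> not in reference -> no match (matches: 2)
  'girl' -> not in reference -> no match (matches: 2)
  'red' -> in reference (ref count 2, used 1/2) -> match (matches: 3)
Clipped matches: 3, Candidate length: 6
Precision = 3/6 = 1/2

1/2


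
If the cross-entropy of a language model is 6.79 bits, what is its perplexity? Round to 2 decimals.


Perplexity formula: PP = 2^H
H = 6.79
PP = 2^6.79
Decompose: 2^6.79 = 2^6 * 2^0.79
2^6 = 64, 2^0.79 ~ 1.7290745
PP ~ 64 * 1.7290745 = 110.6607680
Rounded to 2 decimals: 110.66

110.66


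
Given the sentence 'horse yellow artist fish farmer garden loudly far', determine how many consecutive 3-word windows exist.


Word trigrams from [8] words:
  Trigram 1: (horse yellow artist)
  Trigram 2: (yellow artist fish)
  Trigram 3: (artist fish farmer)
  Trigram 4: (fish farmer garden)
  Trigram 5: (farmer garden loudly)
  Trigram 6: (garden loudly far)
Total word trigrams: 8 - 2 = 6

6


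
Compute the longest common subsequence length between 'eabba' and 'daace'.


DP table for LCS of 'eabba' and 'daace':
       d  a  a  c  e
    0  0  0  0  0  0
  e 0  0  0  0  0  1
  a 0  0  1  1  1  1
  b 0  0  1  1  1  1
  b 0  0  1  1  1  1
  a 0  0  1  2  2  2
LCS: 'aa'
LCS length = 2

2


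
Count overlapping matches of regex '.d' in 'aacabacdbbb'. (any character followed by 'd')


Pattern: .d means any character followed by 'd'.
Scanning 'aacabacdbbb' position-by-position:
  Pos 0: window 'aa' -> no
  Pos 1: window 'ac' -> no
  Pos 2: window 'ca' -> no
  Pos 3: window 'ab' -> no
  Pos 4: window 'ba' -> no
  Pos 5: window 'ac' -> no
  Pos 6: window 'cd' -> MATCH
  Pos 7: window 'db' -> no
  Pos 8: window 'bb' -> no
  Pos 9: window 'bb' -> no
  Pos 10: window 'b' -> no
Total matches: 1

1


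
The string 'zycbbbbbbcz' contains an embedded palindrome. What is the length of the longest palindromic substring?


Scanning 'zycbbbbbbcz' for palindromic substrings.
Substring at positions 2-9: 'cbbbbbbc'.
Check: reverse('cbbbbbbc') = 'cbbbbbbc' -> palindrome confirmed.
Neighbouring characters ('y' / 'z') break symmetry, so it cannot extend further.
No longer palindromic substring exists; longest length = 8

8


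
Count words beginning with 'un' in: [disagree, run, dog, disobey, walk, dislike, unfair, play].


Checking each word for prefix 'un':
  'disagree' -> no (count: 0)
  'run' -> no (count: 0)
  'dog' -> no (count: 0)
  'disobey' -> no (count: 0)
  'walk' -> no (count: 0)
  'dislike' -> no (count: 0)
  'unfair' -> YES, starts with 'un' (count: 1)
  'play' -> no (count: 1)
Total with prefix 'un': 1

1


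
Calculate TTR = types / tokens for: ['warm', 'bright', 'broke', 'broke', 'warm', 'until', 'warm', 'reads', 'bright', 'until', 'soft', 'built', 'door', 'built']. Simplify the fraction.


Tokens: 14
Unique types: ('bright', 'broke', 'built', 'door', 'reads', 'soft', 'until', 'warm') = 8
TTR = 8/14
Simplify: divide both by 2 -> 4/7
TTR = 4/7

4/7


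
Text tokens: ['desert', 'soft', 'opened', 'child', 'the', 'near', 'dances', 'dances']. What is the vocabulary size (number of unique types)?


Listing all tokens and tracking unique types:
  Token 1: 'desert' -> NEW (unique so far: 1)
  Token 2: 'soft' -> NEW (unique so far: 2)
  Token 3: 'opened' -> NEW (unique so far: 3)
  Token 4: 'child' -> NEW (unique so far: 4)
  Token 5: 'the' -> NEW (unique so far: 5)
  Token 6: 'near' -> NEW (unique so far: 6)
  Token 7: 'dances' -> NEW (unique so far: 7)
  Token 8: 'dances' -> duplicate (unique so far: 7)
Unique types: ('child', 'dances', 'desert', 'near', 'opened', 'soft', 'the')
Vocabulary size: 7

7


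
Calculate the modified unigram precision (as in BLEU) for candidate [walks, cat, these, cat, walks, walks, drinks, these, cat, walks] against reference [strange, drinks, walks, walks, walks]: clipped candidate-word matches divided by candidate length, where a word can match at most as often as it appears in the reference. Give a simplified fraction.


Reference word counts: {'drinks': 1, 'strange': 1, 'walks': 3}
Checking each candidate word (with clipping):
  'walks' -> in reference (ref count 3, used 1/3) -> match (matches: 1)
  'cat' -> not in reference -> no match (matches: 1)
  'these' -> not in reference -> no match (matches: 1)
  'cat' -> not in reference -> no match (matches: 1)
  'walks' -> in reference (ref count 3, used 2/3) -> match (matches: 2)
  'walks' -> in reference (ref count 3, used 3/3) -> match (matches: 3)
  'drinks' -> in reference (ref count 1, used 1/1) -> match (matches: 4)
  'these' -> not in reference -> no match (matches: 4)
  'cat' -> not in reference -> no match (matches: 4)
  'walks' -> ref count 3 already used up (3/3) -> clipped, no match (matches: 4)
Clipped matches: 4, Candidate length: 10
Precision = 4/10 = 2/5

2/5


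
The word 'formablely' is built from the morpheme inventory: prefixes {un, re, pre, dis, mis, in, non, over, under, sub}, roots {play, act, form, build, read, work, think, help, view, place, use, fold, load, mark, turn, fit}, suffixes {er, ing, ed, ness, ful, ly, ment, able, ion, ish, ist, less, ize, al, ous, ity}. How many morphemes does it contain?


Segmenting 'formablely' against the inventory:
  'form' -> root (morpheme 1)
  'able' -> suffix (morpheme 2)
  'ly' -> suffix (morpheme 3)
Total morphemes: 3

3


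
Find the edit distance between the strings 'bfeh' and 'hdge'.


Building DP table for s1='bfeh' (len 4) and s2='hdge' (len 4):
       h  d  g  e
    0  1  2  3  4
  b 1  1  2  3  4
  f 2  2  2  3  4
  e 3  3  3  3  3
  h 4  3  4  4  4
Edit distance = dp[4][4] = 4

4


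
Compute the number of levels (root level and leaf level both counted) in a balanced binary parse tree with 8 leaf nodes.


In a balanced binary tree with n leaves the deepest leaf is ceil(log2(n)) edges below the root,
so counting node levels inclusive of root and leaves gives ceil(log2(n)) + 1 levels.
log2(8) = 3.0000
ceil(3.0000) = 3
levels = 3 + 1 = 4

4


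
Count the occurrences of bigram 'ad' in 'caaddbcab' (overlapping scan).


Scanning 'caaddbcab' for bigram 'ad':
  Position 0: 'ca' -> no
  Position 1: 'aa' -> no
  Position 2: 'ad' -> MATCH
  Position 3: 'dd' -> no
  Position 4: 'db' -> no
  Position 5: 'bc' -> no
  Position 6: 'ca' -> no
  Position 7: 'ab' -> no
Total matches: 1

1


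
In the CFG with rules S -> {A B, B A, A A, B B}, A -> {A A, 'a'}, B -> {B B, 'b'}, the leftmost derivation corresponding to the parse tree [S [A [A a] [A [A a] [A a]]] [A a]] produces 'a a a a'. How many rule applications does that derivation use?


Every bracketed nonterminal node [X ...] in the tree is produced by exactly one rule application.
Reading the tree off as a leftmost derivation:
  Step 1: S  =>  A A   (applied S -> A A)
  Step 2: A A  =>  A A A   (applied A -> A A)
  Step 3: A A A  =>  a A A   (applied A -> a)
  Step 4: a A A  =>  a A A A   (applied A -> A A)
  Step 5: a A A A  =>  a a A A   (applied A -> a)
  Step 6: a a A A  =>  a a a A   (applied A -> a)
  Step 7: a a a A  =>  a a a a   (applied A -> a)
Final yield: a a a a
Total rewrite steps: 7

7


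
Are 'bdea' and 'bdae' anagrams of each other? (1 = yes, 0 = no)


Sort characters of 'bdea': 'abde'
Sort characters of 'bdae': 'abde'
Sorted forms match -> they ARE anagrams
Result: 1

1


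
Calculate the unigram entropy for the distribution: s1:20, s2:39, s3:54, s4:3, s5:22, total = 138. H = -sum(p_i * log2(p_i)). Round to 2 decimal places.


Computing entropy H = -sum(p_i * log2(p_i)):
  s1: p = 20/138 = 0.1449, -p*log2(p) = 0.4039
  s2: p = 39/138 = 0.2826, -p*log2(p) = 0.5152
  s3: p = 54/138 = 0.3913, -p*log2(p) = 0.5297
  s4: p = 3/138 = 0.0217, -p*log2(p) = 0.1201
  s5: p = 22/138 = 0.1594, -p*log2(p) = 0.4223
H = sum of terms = 1.9912
Rounded to 2 decimals: 1.99

1.99


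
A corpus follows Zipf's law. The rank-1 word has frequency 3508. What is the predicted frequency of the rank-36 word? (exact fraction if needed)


Zipf's law: freq(rank) = f1 / rank
f1 = 3508, rank = 36
freq = 3508 / 36
GCD(3508, 36) = 4
Simplified: 877/9

877/9


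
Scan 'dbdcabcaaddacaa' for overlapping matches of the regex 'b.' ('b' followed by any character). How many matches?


Pattern: b. means 'b' followed by any character.
Scanning 'dbdcabcaaddacaa' position-by-position:
  Pos 0: window 'db' -> no
  Pos 1: window 'bd' -> MATCH
  Pos 2: window 'dc' -> no
  Pos 3: window 'ca' -> no
  Pos 4: window 'ab' -> no
  Pos 5: window 'bc' -> MATCH
  Pos 6: window 'ca' -> no
  Pos 7: window 'aa' -> no
  Pos 8: window 'ad' -> no
  Pos 9: window 'dd' -> no
  Pos 10: window 'da' -> no
  Pos 11: window 'ac' -> no
  Pos 12: window 'ca' -> no
  Pos 13: window 'aa' -> no
  Pos 14: window 'a' -> no
Total matches: 2

2


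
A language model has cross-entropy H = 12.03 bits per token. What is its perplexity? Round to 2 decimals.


Perplexity formula: PP = 2^H
H = 12.03
PP = 2^12.03
Decompose: 2^12.03 = 2^12 * 2^0.03
2^12 = 4096, 2^0.03 ~ 1.0210121
PP ~ 4096 * 1.0210121 = 4182.0655616
Rounded to 2 decimals: 4182.07

4182.07


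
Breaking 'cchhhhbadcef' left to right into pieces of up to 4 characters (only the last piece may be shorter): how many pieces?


'cchhhhbadcef' has 12 characters.
Chunking with max size 4:
  Chunk 1: 'cchh' (positions 0-3)
  Chunk 2: 'hhba' (positions 4-7)
  Chunk 3: 'dcef' (positions 8-11)
Total chunks: ceil(12 / 4) = 3

3


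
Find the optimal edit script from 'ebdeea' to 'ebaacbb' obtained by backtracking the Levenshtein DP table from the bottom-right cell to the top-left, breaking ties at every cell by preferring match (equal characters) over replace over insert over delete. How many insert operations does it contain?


Edit distance = 5. Backtracking from cell (6, 7) with preference match > replace > insert > delete,
then listing the resulting alignment 'ebdeea' -> 'ebaacbb' left to right:
  Step 1: keep 'e'
  Step 2: keep 'b'
  Step 3: insert 'a' [insertion #1]
  Step 4: replace d->a
  Step 5: replace e->c
  Step 6: replace e->b
  Step 7: replace a->b
Total insertions: 1

1


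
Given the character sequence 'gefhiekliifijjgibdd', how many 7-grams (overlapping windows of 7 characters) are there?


String 'gefhiekliifijjgibdd' has length L = 19.
Number of overlapping n-grams = L - n + 1
Substituting: 19 - 7 + 1 = 13

13


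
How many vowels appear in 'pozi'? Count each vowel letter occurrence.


Scanning each character of 'pozi':
  Position 1: 'p' -> consonant (running count: 0)
  Position 2: 'o' -> vowel (running count: 1)
  Position 3: 'z' -> consonant (running count: 1)
  Position 4: 'i' -> vowel (running count: 2)
Total vowels: 2

2


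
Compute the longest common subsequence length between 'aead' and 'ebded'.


DP table for LCS of 'aead' and 'ebded':
       e  b  d  e  d
    0  0  0  0  0  0
  a 0  0  0  0  0  0
  e 0  1  1  1  1  1
  a 0  1  1  1  1  1
  d 0  1  1  2  2  2
LCS: 'ed'
LCS length = 2

2


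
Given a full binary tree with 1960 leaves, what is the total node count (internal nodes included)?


Leaf nodes (terminals): 1960
Internal nodes = n - 1 = 1960 - 1 = 1959
Total = leaves + internal = 1960 + 1959 = 3919

3919


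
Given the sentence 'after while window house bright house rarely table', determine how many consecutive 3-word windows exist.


Word trigrams from [8] words:
  Trigram 1: (after while window)
  Trigram 2: (while window house)
  Trigram 3: (window house bright)
  Trigram 4: (house bright house)
  Trigram 5: (bright house rarely)
  Trigram 6: (house rarely table)
Total word trigrams: 8 - 2 = 6

6


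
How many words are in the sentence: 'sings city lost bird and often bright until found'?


Counting words by splitting on spaces:
  Word 1: 'sings'
  Word 2: 'city'
  Word 3: 'lost'
  Word 4: 'bird'
  Word 5: 'and'
  Word 6: 'often'
  Word 7: 'bright'
  Word 8: 'until'
  Word 9: 'found'
Total words: 9

9


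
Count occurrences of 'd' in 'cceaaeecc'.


Scanning 'cceaaeecc' for 'd':
  No matches found.
Total occurrences of 'd': 0

0


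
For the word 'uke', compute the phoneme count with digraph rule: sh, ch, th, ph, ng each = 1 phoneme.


Parsing 'uke' greedily, digraphs first:
  'u' -> vowel phoneme (phonemes so far: 1)
  'k' -> consonant phoneme (phonemes so far: 2)
  'e' -> vowel phoneme (phonemes so far: 3)
Total phonemes: 3

3


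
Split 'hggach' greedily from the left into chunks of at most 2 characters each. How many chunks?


'hggach' has 6 characters.
Chunking with max size 2:
  Chunk 1: 'hg' (positions 0-1)
  Chunk 2: 'ga' (positions 2-3)
  Chunk 3: 'ch' (positions 4-5)
Total chunks: ceil(6 / 2) = 3

3


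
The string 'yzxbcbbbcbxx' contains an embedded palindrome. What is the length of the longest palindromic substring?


Scanning 'yzxbcbbbcbxx' for palindromic substrings.
Substring at positions 2-10: 'xbcbbbcbx'.
Check: reverse('xbcbbbcbx') = 'xbcbbbcbx' -> palindrome confirmed.
Neighbouring characters ('z' / 'x') break symmetry, so it cannot extend further.
No longer palindromic substring exists; longest length = 9

9


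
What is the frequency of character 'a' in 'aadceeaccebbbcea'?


Scanning 'aadceeaccebbbcea' for 'a':
  Position 0: 'a' -> MATCH (count: 1)
  Position 1: 'a' -> MATCH (count: 2)
  Position 6: 'a' -> MATCH (count: 3)
  Position 15: 'a' -> MATCH (count: 4)
Total occurrences of 'a': 4

4


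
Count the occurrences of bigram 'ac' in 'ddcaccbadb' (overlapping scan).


Scanning 'ddcaccbadb' for bigram 'ac':
  Position 0: 'dd' -> no
  Position 1: 'dc' -> no
  Position 2: 'ca' -> no
  Position 3: 'ac' -> MATCH
  Position 4: 'cc' -> no
  Position 5: 'cb' -> no
  Position 6: 'ba' -> no
  Position 7: 'ad' -> no
  Position 8: 'db' -> no
Total matches: 1

1


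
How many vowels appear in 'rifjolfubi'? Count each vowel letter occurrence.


Scanning each character of 'rifjolfubi':
  Position 1: 'r' -> consonant (running count: 0)
  Position 2: 'i' -> vowel (running count: 1)
  Position 3: 'f' -> consonant (running count: 1)
  Position 4: 'j' -> consonant (running count: 1)
  Position 5: 'o' -> vowel (running count: 2)
  Position 6: 'l' -> consonant (running count: 2)
  Position 7: 'f' -> consonant (running count: 2)
  Position 8: 'u' -> vowel (running count: 3)
  Position 9: 'b' -> consonant (running count: 3)
  Position 10: 'i' -> vowel (running count: 4)
Total vowels: 4

4


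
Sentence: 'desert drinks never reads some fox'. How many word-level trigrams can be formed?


Word trigrams from [6] words:
  Trigram 1: (desert drinks never)
  Trigram 2: (drinks never reads)
  Trigram 3: (never reads some)
  Trigram 4: (reads some fox)
Total word trigrams: 6 - 2 = 4

4


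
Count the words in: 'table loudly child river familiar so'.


Counting words by splitting on spaces:
  Word 1: 'table'
  Word 2: 'loudly'
  Word 3: 'child'
  Word 4: 'river'
  Word 5: 'familiar'
  Word 6: 'so'
Total words: 6

6


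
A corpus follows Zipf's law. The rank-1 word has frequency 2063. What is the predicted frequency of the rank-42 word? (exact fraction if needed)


Zipf's law: freq(rank) = f1 / rank
f1 = 2063, rank = 42
freq = 2063 / 42
GCD(2063, 42) = 1
Simplified: 2063/42

2063/42


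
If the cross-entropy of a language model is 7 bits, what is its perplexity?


Perplexity formula: PP = 2^H
H = 7
PP = 2^7
Steps: 2^1 = 2, 2^2 = 4, 2^3 = 8, 2^4 = 16, 2^5 = 32, 2^6 = 64, 2^7 = 128
PP = 128

128


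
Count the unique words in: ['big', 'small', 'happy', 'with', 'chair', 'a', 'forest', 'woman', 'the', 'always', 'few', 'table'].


Listing all tokens and tracking unique types:
  Token 1: 'big' -> NEW (unique so far: 1)
  Token 2: 'small' -> NEW (unique so far: 2)
  Token 3: 'happy' -> NEW (unique so far: 3)
  Token 4: 'with' -> NEW (unique so far: 4)
  Token 5: 'chair' -> NEW (unique so far: 5)
  Token 6: 'a' -> NEW (unique so far: 6)
  Token 7: 'forest' -> NEW (unique so far: 7)
  Token 8: 'woman' -> NEW (unique so far: 8)
  Token 9: 'the' -> NEW (unique so far: 9)
  Token 10: 'always' -> NEW (unique so far: 10)
  Token 11: 'few' -> NEW (unique so far: 11)
  Token 12: 'table' -> NEW (unique so far: 12)
Unique types: ('a', 'always', 'big', 'chair', 'few', 'forest', 'happy', 'small', 'table', 'the', 'with', 'woman')
Vocabulary size: 12

12


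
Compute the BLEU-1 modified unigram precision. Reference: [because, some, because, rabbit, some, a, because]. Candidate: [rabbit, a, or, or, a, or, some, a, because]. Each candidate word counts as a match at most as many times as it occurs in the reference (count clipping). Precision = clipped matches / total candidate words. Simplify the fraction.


Reference word counts: {'a': 1, 'because': 3, 'rabbit': 1, 'some': 2}
Checking each candidate word (with clipping):
  'rabbit' -> in reference (ref count 1, used 1/1) -> match (matches: 1)
  'a' -> in reference (ref count 1, used 1/1) -> match (matches: 2)
  'or' -> not in reference -> no match (matches: 2)
  'or' -> not in reference -> no match (matches: 2)
  'a' -> ref count 1 already used up (1/1) -> clipped, no match (matches: 2)
  'or' -> not in reference -> no match (matches: 2)
  'some' -> in reference (ref count 2, used 1/2) -> match (matches: 3)
  'a' -> ref count 1 already used up (1/1) -> clipped, no match (matches: 3)
  'because' -> in reference (ref count 3, used 1/3) -> match (matches: 4)
Clipped matches: 4, Candidate length: 9
Precision = 4/9

4/9


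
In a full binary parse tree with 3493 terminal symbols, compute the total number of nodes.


Leaf nodes (terminals): 3493
Internal nodes = n - 1 = 3493 - 1 = 3492
Total = leaves + internal = 3493 + 3492 = 6985

6985


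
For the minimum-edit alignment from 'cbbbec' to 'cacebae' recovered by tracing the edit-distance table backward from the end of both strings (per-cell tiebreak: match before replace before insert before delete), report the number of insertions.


Edit distance = 5. Backtracking from cell (6, 7) with preference match > replace > insert > delete,
then listing the resulting alignment 'cbbbec' -> 'cacebae' left to right:
  Step 1: keep 'c'
  Step 2: insert 'a' [insertion #1]
  Step 3: replace b->c
  Step 4: replace b->e
  Step 5: keep 'b'
  Step 6: replace e->a
  Step 7: replace c->e
Total insertions: 1

1


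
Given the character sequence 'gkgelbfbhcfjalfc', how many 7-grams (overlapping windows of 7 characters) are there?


String 'gkgelbfbhcfjalfc' has length L = 16.
Number of overlapping n-grams = L - n + 1
Substituting: 16 - 7 + 1 = 10

10


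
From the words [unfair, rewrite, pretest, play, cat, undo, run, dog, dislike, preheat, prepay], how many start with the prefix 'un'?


Checking each word for prefix 'un':
  'unfair' -> YES, starts with 'un' (count: 1)
  'rewrite' -> no (count: 1)
  'pretest' -> no (count: 1)
  'play' -> no (count: 1)
  'cat' -> no (count: 1)
  'undo' -> YES, starts with 'un' (count: 2)
  'run' -> no (count: 2)
  'dog' -> no (count: 2)
  'dislike' -> no (count: 2)
  'preheat' -> no (count: 2)
  'prepay' -> no (count: 2)
Total with prefix 'un': 2

2


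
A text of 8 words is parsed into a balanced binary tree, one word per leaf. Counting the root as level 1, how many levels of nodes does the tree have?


In a balanced binary tree with n leaves the deepest leaf is ceil(log2(n)) edges below the root,
so counting node levels inclusive of root and leaves gives ceil(log2(n)) + 1 levels.
log2(8) = 3.0000
ceil(3.0000) = 3
levels = 3 + 1 = 4

4


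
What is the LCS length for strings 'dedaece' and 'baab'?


DP table for LCS of 'dedaece' and 'baab':
       b  a  a  b
    0  0  0  0  0
  d 0  0  0  0  0
  e 0  0  0  0  0
  d 0  0  0  0  0
  a 0  0  1  1  1
  e 0  0  1  1  1
  c 0  0  1  1  1
  e 0  0  1  1  1
LCS: 'a'
LCS length = 1

1


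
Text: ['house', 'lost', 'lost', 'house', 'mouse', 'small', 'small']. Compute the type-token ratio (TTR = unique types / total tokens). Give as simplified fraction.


Tokens: 7
Unique types: ('house', 'lost', 'mouse', 'small') = 4
TTR = 4/7
Already in lowest terms.

4/7


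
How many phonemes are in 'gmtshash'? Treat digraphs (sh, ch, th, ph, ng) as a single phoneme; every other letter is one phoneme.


Parsing 'gmtshash' greedily, digraphs first:
  'g' -> consonant phoneme (phonemes so far: 1)
  'm' -> consonant phoneme (phonemes so far: 2)
  't' -> consonant phoneme (phonemes so far: 3)
  'sh' -> digraph (1 consonant phoneme) (phonemes so far: 4)
  'a' -> vowel phoneme (phonemes so far: 5)
  'sh' -> digraph (1 consonant phoneme) (phonemes so far: 6)
Total phonemes: 6

6


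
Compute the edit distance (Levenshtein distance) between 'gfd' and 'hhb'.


Building DP table for s1='gfd' (len 3) and s2='hhb' (len 3):
       h  h  b
    0  1  2  3
  g 1  1  2  3
  f 2  2  2  3
  d 3  3  3  3
Edit distance = dp[3][3] = 3

3


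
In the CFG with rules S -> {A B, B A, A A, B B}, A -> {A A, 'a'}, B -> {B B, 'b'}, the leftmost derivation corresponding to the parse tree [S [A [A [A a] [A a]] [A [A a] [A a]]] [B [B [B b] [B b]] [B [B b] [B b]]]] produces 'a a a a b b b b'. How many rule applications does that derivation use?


Every bracketed nonterminal node [X ...] in the tree is produced by exactly one rule application.
Reading the tree off as a leftmost derivation:
  Step 1: S  =>  A B   (applied S -> A B)
  Step 2: A B  =>  A A B   (applied A -> A A)
  Step 3: A A B  =>  A A A B   (applied A -> A A)
  Step 4: A A A B  =>  a A A B   (applied A -> a)
  Step 5: a A A B  =>  a a A B   (applied A -> a)
  Step 6: a a A B  =>  a a A A B   (applied A -> A A)
  Step 7: a a A A B  =>  a a a A B   (applied A -> a)
  Step 8: a a a A B  =>  a a a a B   (applied A -> a)
  Step 9: a a a a B  =>  a a a a B B   (applied B -> B B)
  Step 10: a a a a B B  =>  a a a a B B B   (applied B -> B B)
  Step 11: a a a a B B B  =>  a a a a b B B   (applied B -> b)
  Step 12: a a a a b B B  =>  a a a a b b B   (applied B -> b)
  Step 13: a a a a b b B  =>  a a a a b b B B   (applied B -> B B)
  Step 14: a a a a b b B B  =>  a a a a b b b B   (applied B -> b)
  Step 15: a a a a b b b B  =>  a a a a b b b b   (applied B -> b)
Final yield: a a a a b b b b
Total rewrite steps: 15

15


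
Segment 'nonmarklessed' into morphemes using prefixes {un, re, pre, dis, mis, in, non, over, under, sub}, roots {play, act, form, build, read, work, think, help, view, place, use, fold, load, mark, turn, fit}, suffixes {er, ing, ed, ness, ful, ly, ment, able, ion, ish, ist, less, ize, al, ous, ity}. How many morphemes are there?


Segmenting 'nonmarklessed' against the inventory:
  'non' -> prefix (morpheme 1)
  'mark' -> root (morpheme 2)
  'less' -> suffix (morpheme 3)
  'ed' -> suffix (morpheme 4)
Total morphemes: 4

4
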